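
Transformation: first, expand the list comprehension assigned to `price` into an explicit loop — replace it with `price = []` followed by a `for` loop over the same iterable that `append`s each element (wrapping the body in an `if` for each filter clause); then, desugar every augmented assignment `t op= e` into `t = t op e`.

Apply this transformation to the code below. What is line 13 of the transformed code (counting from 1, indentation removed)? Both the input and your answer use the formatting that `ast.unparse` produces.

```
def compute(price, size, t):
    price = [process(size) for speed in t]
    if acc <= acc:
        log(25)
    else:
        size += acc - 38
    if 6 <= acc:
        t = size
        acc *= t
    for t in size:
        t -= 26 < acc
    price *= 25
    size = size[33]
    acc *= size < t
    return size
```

t = t - (26 < acc)

Transformed code:
def compute(price, size, t):
    price = []
    for speed in t:
        price.append(process(size))
    if acc <= acc:
        log(25)
    else:
        size = size + (acc - 38)
    if 6 <= acc:
        t = size
        acc = acc * t
    for t in size:
        t = t - (26 < acc)
    price = price * 25
    size = size[33]
    acc = acc * (size < t)
    return size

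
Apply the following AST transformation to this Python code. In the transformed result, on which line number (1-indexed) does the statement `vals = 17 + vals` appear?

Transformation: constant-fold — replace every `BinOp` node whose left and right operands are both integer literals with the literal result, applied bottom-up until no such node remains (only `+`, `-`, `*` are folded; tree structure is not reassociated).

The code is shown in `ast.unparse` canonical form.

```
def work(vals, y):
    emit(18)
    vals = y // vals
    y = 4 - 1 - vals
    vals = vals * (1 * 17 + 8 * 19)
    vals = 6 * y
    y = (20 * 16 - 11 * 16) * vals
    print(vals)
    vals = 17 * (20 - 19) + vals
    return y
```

9

Transformed code:
def work(vals, y):
    emit(18)
    vals = y // vals
    y = 3 - vals
    vals = vals * 169
    vals = 6 * y
    y = 144 * vals
    print(vals)
    vals = 17 + vals
    return y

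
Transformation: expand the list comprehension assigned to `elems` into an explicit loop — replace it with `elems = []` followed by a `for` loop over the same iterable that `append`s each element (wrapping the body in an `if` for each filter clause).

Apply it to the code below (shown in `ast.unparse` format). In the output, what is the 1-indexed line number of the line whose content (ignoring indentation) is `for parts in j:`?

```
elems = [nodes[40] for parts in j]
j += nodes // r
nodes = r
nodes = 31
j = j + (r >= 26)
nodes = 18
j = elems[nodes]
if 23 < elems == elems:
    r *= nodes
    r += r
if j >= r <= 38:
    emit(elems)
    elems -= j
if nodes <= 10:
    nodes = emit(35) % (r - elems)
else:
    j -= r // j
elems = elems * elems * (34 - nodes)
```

Transformed code:
elems = []
for parts in j:
    elems.append(nodes[40])
j += nodes // r
nodes = r
nodes = 31
j = j + (r >= 26)
nodes = 18
j = elems[nodes]
if 23 < elems == elems:
    r *= nodes
    r += r
if j >= r <= 38:
    emit(elems)
    elems -= j
if nodes <= 10:
    nodes = emit(35) % (r - elems)
else:
    j -= r // j
elems = elems * elems * (34 - nodes)

2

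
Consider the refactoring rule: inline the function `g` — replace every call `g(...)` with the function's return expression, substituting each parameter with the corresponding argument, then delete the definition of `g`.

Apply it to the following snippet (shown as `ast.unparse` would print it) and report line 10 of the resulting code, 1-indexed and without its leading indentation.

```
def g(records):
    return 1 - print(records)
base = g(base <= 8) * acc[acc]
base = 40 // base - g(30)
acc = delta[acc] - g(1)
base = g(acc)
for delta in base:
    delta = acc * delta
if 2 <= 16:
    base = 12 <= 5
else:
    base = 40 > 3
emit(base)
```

base = 40 > 3

Transformed code:
base = (1 - print(base <= 8)) * acc[acc]
base = 40 // base - (1 - print(30))
acc = delta[acc] - (1 - print(1))
base = 1 - print(acc)
for delta in base:
    delta = acc * delta
if 2 <= 16:
    base = 12 <= 5
else:
    base = 40 > 3
emit(base)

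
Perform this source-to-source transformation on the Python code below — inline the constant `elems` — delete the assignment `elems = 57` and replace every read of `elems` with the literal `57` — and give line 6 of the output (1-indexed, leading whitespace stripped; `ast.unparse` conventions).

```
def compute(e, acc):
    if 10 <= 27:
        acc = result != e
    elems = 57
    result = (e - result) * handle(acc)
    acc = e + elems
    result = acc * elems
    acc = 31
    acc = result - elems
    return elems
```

result = acc * 57

Transformed code:
def compute(e, acc):
    if 10 <= 27:
        acc = result != e
    result = (e - result) * handle(acc)
    acc = e + 57
    result = acc * 57
    acc = 31
    acc = result - 57
    return 57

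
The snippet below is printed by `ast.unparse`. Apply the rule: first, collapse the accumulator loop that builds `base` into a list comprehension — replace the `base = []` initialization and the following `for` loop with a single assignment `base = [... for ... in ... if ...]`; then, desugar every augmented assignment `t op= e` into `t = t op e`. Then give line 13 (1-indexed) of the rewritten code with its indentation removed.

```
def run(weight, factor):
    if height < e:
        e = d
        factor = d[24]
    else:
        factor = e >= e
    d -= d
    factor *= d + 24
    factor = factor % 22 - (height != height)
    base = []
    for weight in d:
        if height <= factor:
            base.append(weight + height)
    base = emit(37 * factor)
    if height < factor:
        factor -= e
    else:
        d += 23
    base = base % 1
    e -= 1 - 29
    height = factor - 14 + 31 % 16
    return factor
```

Transformed code:
def run(weight, factor):
    if height < e:
        e = d
        factor = d[24]
    else:
        factor = e >= e
    d = d - d
    factor = factor * (d + 24)
    factor = factor % 22 - (height != height)
    base = [weight + height for weight in d if height <= factor]
    base = emit(37 * factor)
    if height < factor:
        factor = factor - e
    else:
        d = d + 23
    base = base % 1
    e = e - (1 - 29)
    height = factor - 14 + 31 % 16
    return factor

factor = factor - e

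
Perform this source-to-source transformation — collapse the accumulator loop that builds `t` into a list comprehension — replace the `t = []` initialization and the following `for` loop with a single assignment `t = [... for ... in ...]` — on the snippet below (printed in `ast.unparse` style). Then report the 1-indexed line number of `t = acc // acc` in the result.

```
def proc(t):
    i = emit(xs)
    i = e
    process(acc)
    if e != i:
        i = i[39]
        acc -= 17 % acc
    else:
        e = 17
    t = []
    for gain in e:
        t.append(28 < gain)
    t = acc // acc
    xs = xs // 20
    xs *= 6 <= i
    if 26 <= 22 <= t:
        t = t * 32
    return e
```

Transformed code:
def proc(t):
    i = emit(xs)
    i = e
    process(acc)
    if e != i:
        i = i[39]
        acc -= 17 % acc
    else:
        e = 17
    t = [28 < gain for gain in e]
    t = acc // acc
    xs = xs // 20
    xs *= 6 <= i
    if 26 <= 22 <= t:
        t = t * 32
    return e

11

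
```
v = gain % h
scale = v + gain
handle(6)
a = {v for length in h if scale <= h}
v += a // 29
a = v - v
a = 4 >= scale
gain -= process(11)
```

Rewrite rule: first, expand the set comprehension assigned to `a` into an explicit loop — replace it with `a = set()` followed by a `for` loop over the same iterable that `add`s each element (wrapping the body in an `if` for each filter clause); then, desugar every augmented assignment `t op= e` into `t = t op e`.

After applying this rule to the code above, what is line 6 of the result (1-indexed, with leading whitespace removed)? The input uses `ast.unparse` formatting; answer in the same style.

Transformed code:
v = gain % h
scale = v + gain
handle(6)
a = set()
for length in h:
    if scale <= h:
        a.add(v)
v = v + a // 29
a = v - v
a = 4 >= scale
gain = gain - process(11)

if scale <= h:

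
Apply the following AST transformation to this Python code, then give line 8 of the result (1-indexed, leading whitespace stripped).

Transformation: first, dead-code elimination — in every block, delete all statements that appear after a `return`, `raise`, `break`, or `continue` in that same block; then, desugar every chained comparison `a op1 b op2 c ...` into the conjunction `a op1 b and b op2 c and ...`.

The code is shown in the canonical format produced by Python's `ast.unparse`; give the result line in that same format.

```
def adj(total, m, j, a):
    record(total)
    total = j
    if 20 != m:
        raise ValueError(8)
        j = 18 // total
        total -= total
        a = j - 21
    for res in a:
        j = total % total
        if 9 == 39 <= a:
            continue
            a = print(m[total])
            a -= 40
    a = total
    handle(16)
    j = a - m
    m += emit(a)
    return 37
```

if 9 == 39 and 39 <= a:

Transformed code:
def adj(total, m, j, a):
    record(total)
    total = j
    if 20 != m:
        raise ValueError(8)
    for res in a:
        j = total % total
        if 9 == 39 and 39 <= a:
            continue
    a = total
    handle(16)
    j = a - m
    m += emit(a)
    return 37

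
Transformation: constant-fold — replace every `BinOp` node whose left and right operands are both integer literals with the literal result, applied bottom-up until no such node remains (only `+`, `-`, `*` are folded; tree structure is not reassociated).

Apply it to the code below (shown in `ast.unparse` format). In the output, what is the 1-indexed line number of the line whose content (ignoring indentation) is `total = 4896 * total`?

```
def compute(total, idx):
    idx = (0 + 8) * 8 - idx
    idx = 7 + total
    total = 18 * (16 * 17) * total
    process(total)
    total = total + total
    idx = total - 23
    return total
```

Transformed code:
def compute(total, idx):
    idx = 64 - idx
    idx = 7 + total
    total = 4896 * total
    process(total)
    total = total + total
    idx = total - 23
    return total

4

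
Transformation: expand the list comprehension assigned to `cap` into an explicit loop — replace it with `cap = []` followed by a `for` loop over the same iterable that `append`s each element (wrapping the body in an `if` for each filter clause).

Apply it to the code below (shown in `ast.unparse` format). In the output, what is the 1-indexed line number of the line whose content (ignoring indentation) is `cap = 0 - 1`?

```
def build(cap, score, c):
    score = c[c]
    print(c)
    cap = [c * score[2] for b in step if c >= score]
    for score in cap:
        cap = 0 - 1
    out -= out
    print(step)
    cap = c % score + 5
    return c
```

Transformed code:
def build(cap, score, c):
    score = c[c]
    print(c)
    cap = []
    for b in step:
        if c >= score:
            cap.append(c * score[2])
    for score in cap:
        cap = 0 - 1
    out -= out
    print(step)
    cap = c % score + 5
    return c

9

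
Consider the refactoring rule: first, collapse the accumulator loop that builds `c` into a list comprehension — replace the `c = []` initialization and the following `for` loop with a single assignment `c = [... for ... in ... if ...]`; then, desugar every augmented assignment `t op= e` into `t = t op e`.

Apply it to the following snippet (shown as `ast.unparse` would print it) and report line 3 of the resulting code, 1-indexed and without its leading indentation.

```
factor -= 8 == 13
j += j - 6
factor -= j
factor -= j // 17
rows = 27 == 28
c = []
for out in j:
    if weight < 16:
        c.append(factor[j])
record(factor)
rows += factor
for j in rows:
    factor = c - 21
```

factor = factor - j

Transformed code:
factor = factor - (8 == 13)
j = j + (j - 6)
factor = factor - j
factor = factor - j // 17
rows = 27 == 28
c = [factor[j] for out in j if weight < 16]
record(factor)
rows = rows + factor
for j in rows:
    factor = c - 21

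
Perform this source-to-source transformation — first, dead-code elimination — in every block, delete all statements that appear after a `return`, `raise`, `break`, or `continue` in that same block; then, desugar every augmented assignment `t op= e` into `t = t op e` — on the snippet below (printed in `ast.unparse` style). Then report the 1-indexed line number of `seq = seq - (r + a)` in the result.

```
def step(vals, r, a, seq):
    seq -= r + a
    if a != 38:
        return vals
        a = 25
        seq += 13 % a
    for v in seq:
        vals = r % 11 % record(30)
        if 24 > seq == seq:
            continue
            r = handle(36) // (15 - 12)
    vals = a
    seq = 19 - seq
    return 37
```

2

Transformed code:
def step(vals, r, a, seq):
    seq = seq - (r + a)
    if a != 38:
        return vals
    for v in seq:
        vals = r % 11 % record(30)
        if 24 > seq == seq:
            continue
    vals = a
    seq = 19 - seq
    return 37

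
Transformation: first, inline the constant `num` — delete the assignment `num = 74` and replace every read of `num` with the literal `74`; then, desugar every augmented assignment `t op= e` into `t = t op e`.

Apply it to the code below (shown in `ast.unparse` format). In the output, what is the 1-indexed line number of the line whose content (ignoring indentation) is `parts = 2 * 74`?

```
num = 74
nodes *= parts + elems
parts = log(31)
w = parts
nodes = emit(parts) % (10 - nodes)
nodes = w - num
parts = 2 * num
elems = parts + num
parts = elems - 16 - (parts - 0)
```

6

Transformed code:
nodes = nodes * (parts + elems)
parts = log(31)
w = parts
nodes = emit(parts) % (10 - nodes)
nodes = w - 74
parts = 2 * 74
elems = parts + 74
parts = elems - 16 - (parts - 0)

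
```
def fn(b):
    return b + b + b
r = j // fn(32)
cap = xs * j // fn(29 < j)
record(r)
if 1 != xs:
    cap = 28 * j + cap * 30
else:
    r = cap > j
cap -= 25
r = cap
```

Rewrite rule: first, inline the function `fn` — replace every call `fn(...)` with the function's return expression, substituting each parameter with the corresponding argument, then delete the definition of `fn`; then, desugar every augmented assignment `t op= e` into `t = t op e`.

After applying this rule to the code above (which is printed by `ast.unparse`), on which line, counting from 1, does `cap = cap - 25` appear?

Transformed code:
r = j // (32 + 32 + 32)
cap = xs * j // ((29 < j) + (29 < j) + (29 < j))
record(r)
if 1 != xs:
    cap = 28 * j + cap * 30
else:
    r = cap > j
cap = cap - 25
r = cap

8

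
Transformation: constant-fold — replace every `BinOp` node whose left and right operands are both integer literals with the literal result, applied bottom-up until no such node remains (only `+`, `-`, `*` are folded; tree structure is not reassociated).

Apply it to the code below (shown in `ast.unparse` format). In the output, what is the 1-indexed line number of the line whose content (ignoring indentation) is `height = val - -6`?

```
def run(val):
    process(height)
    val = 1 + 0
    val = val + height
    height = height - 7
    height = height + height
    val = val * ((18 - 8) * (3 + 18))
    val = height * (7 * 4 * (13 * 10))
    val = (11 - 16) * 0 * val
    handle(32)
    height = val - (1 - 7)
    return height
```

11

Transformed code:
def run(val):
    process(height)
    val = 1
    val = val + height
    height = height - 7
    height = height + height
    val = val * 210
    val = height * 3640
    val = 0 * val
    handle(32)
    height = val - -6
    return height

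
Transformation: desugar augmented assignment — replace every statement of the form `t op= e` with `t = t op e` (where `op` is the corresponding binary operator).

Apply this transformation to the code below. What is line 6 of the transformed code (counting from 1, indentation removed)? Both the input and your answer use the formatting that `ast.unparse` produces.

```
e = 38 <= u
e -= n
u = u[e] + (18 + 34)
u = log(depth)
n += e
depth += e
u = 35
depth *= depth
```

depth = depth + e

Transformed code:
e = 38 <= u
e = e - n
u = u[e] + (18 + 34)
u = log(depth)
n = n + e
depth = depth + e
u = 35
depth = depth * depth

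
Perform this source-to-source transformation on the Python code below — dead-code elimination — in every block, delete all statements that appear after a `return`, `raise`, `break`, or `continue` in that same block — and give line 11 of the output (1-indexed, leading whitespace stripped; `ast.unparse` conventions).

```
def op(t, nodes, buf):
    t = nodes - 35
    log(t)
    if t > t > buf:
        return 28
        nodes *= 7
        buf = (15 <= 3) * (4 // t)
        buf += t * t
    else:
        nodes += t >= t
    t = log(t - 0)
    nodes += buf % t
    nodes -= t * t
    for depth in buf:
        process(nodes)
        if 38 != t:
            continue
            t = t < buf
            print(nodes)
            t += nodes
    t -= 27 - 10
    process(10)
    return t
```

for depth in buf:

Transformed code:
def op(t, nodes, buf):
    t = nodes - 35
    log(t)
    if t > t > buf:
        return 28
    else:
        nodes += t >= t
    t = log(t - 0)
    nodes += buf % t
    nodes -= t * t
    for depth in buf:
        process(nodes)
        if 38 != t:
            continue
    t -= 27 - 10
    process(10)
    return t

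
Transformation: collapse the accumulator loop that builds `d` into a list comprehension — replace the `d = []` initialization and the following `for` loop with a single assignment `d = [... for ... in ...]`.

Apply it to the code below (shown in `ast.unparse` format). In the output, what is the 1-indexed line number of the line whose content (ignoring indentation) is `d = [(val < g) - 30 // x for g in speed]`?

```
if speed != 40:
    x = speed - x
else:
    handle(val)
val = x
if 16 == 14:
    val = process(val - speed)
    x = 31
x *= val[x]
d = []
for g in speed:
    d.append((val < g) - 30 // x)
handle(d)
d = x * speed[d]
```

Transformed code:
if speed != 40:
    x = speed - x
else:
    handle(val)
val = x
if 16 == 14:
    val = process(val - speed)
    x = 31
x *= val[x]
d = [(val < g) - 30 // x for g in speed]
handle(d)
d = x * speed[d]

10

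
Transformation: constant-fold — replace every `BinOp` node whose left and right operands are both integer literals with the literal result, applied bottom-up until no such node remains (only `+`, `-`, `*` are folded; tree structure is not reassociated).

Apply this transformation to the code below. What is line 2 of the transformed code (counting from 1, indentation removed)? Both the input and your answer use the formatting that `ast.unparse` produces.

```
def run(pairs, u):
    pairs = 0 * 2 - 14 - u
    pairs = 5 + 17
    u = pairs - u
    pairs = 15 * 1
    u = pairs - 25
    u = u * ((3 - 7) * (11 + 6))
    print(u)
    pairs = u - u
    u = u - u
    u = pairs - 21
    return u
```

pairs = -14 - u

Transformed code:
def run(pairs, u):
    pairs = -14 - u
    pairs = 22
    u = pairs - u
    pairs = 15
    u = pairs - 25
    u = u * -68
    print(u)
    pairs = u - u
    u = u - u
    u = pairs - 21
    return u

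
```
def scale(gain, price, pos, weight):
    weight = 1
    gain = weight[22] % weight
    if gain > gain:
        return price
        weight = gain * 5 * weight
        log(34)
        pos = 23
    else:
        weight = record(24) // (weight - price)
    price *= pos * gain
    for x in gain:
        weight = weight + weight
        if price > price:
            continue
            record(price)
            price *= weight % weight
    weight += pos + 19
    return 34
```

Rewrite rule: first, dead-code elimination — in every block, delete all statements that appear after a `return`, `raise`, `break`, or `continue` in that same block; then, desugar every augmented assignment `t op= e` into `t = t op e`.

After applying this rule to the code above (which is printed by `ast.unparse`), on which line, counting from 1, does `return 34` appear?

Transformed code:
def scale(gain, price, pos, weight):
    weight = 1
    gain = weight[22] % weight
    if gain > gain:
        return price
    else:
        weight = record(24) // (weight - price)
    price = price * (pos * gain)
    for x in gain:
        weight = weight + weight
        if price > price:
            continue
    weight = weight + (pos + 19)
    return 34

14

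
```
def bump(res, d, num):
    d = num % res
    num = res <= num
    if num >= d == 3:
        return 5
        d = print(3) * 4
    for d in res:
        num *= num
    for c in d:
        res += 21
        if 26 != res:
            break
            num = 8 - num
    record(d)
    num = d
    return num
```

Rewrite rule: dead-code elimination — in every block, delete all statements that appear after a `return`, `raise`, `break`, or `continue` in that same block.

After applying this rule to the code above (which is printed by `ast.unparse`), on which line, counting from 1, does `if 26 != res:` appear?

10

Transformed code:
def bump(res, d, num):
    d = num % res
    num = res <= num
    if num >= d == 3:
        return 5
    for d in res:
        num *= num
    for c in d:
        res += 21
        if 26 != res:
            break
    record(d)
    num = d
    return num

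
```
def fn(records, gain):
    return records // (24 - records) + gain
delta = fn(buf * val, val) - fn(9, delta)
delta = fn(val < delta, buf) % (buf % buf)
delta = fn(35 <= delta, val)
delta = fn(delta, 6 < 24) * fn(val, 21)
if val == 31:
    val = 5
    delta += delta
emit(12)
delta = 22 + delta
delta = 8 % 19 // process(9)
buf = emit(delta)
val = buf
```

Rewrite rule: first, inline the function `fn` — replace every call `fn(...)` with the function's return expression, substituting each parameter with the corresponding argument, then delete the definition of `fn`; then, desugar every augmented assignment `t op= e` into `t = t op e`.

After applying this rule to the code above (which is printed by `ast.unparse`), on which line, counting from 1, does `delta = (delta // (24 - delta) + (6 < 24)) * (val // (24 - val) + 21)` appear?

4

Transformed code:
delta = buf * val // (24 - buf * val) + val - (9 // (24 - 9) + delta)
delta = ((val < delta) // (24 - (val < delta)) + buf) % (buf % buf)
delta = (35 <= delta) // (24 - (35 <= delta)) + val
delta = (delta // (24 - delta) + (6 < 24)) * (val // (24 - val) + 21)
if val == 31:
    val = 5
    delta = delta + delta
emit(12)
delta = 22 + delta
delta = 8 % 19 // process(9)
buf = emit(delta)
val = buf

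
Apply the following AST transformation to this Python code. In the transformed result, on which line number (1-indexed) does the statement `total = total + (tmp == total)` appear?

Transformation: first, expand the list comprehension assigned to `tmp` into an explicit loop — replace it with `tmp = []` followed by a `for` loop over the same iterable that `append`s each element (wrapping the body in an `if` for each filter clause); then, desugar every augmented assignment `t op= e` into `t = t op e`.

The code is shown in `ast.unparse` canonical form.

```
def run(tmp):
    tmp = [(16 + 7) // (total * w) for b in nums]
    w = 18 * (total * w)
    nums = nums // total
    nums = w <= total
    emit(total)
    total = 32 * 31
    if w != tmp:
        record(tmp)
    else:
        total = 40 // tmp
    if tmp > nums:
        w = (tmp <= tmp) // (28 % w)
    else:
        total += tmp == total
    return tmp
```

17

Transformed code:
def run(tmp):
    tmp = []
    for b in nums:
        tmp.append((16 + 7) // (total * w))
    w = 18 * (total * w)
    nums = nums // total
    nums = w <= total
    emit(total)
    total = 32 * 31
    if w != tmp:
        record(tmp)
    else:
        total = 40 // tmp
    if tmp > nums:
        w = (tmp <= tmp) // (28 % w)
    else:
        total = total + (tmp == total)
    return tmp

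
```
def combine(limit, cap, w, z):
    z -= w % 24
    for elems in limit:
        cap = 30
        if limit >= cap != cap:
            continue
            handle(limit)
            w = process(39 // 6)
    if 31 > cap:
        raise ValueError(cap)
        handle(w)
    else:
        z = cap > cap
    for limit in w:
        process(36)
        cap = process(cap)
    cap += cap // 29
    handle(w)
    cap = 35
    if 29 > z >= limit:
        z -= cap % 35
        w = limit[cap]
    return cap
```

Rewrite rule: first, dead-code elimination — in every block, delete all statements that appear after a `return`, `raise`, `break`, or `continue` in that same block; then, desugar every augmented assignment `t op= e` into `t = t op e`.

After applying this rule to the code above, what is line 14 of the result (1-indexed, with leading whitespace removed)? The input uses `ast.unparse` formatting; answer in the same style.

cap = cap + cap // 29

Transformed code:
def combine(limit, cap, w, z):
    z = z - w % 24
    for elems in limit:
        cap = 30
        if limit >= cap != cap:
            continue
    if 31 > cap:
        raise ValueError(cap)
    else:
        z = cap > cap
    for limit in w:
        process(36)
        cap = process(cap)
    cap = cap + cap // 29
    handle(w)
    cap = 35
    if 29 > z >= limit:
        z = z - cap % 35
        w = limit[cap]
    return cap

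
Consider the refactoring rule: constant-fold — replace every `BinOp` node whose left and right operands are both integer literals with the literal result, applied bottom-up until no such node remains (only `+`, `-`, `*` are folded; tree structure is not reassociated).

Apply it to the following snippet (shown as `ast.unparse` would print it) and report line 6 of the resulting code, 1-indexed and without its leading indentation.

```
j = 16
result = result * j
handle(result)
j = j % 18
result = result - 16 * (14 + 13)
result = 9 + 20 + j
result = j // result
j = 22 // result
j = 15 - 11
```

Transformed code:
j = 16
result = result * j
handle(result)
j = j % 18
result = result - 432
result = 29 + j
result = j // result
j = 22 // result
j = 4

result = 29 + j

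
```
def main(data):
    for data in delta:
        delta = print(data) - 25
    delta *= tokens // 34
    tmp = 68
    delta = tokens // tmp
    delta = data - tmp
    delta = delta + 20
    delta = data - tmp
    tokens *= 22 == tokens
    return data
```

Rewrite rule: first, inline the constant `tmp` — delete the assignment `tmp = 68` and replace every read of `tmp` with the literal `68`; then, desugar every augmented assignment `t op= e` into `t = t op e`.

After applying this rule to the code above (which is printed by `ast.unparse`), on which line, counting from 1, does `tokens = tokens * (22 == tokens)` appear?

Transformed code:
def main(data):
    for data in delta:
        delta = print(data) - 25
    delta = delta * (tokens // 34)
    delta = tokens // 68
    delta = data - 68
    delta = delta + 20
    delta = data - 68
    tokens = tokens * (22 == tokens)
    return data

9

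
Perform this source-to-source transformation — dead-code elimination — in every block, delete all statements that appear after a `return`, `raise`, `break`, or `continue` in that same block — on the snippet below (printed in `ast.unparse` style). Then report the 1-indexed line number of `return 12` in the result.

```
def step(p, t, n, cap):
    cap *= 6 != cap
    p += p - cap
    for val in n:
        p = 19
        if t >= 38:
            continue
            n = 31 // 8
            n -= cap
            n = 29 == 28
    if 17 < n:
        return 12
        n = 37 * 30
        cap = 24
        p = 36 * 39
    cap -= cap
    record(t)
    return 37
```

9

Transformed code:
def step(p, t, n, cap):
    cap *= 6 != cap
    p += p - cap
    for val in n:
        p = 19
        if t >= 38:
            continue
    if 17 < n:
        return 12
    cap -= cap
    record(t)
    return 37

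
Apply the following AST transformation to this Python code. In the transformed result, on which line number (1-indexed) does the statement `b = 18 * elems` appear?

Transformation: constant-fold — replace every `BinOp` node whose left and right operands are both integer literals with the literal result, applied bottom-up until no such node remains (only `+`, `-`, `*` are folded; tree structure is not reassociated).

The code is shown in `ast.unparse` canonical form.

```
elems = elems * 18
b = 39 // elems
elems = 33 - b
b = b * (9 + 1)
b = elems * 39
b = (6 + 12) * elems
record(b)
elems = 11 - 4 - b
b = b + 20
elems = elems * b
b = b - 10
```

6

Transformed code:
elems = elems * 18
b = 39 // elems
elems = 33 - b
b = b * 10
b = elems * 39
b = 18 * elems
record(b)
elems = 7 - b
b = b + 20
elems = elems * b
b = b - 10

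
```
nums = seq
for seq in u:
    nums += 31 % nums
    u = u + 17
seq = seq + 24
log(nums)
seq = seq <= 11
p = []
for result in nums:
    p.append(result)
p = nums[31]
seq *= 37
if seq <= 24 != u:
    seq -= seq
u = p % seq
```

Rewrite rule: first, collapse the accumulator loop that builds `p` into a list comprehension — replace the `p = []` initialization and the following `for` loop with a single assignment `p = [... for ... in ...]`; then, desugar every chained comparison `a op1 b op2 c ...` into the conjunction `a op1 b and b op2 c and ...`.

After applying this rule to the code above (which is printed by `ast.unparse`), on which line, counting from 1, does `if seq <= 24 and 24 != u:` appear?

Transformed code:
nums = seq
for seq in u:
    nums += 31 % nums
    u = u + 17
seq = seq + 24
log(nums)
seq = seq <= 11
p = [result for result in nums]
p = nums[31]
seq *= 37
if seq <= 24 and 24 != u:
    seq -= seq
u = p % seq

11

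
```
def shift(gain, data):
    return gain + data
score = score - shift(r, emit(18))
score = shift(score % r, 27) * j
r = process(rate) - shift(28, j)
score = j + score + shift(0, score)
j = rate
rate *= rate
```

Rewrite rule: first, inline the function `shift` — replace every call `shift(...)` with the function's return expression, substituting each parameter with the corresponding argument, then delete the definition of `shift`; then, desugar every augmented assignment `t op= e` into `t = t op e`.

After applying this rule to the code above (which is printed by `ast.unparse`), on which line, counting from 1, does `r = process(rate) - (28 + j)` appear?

Transformed code:
score = score - (r + emit(18))
score = (score % r + 27) * j
r = process(rate) - (28 + j)
score = j + score + (0 + score)
j = rate
rate = rate * rate

3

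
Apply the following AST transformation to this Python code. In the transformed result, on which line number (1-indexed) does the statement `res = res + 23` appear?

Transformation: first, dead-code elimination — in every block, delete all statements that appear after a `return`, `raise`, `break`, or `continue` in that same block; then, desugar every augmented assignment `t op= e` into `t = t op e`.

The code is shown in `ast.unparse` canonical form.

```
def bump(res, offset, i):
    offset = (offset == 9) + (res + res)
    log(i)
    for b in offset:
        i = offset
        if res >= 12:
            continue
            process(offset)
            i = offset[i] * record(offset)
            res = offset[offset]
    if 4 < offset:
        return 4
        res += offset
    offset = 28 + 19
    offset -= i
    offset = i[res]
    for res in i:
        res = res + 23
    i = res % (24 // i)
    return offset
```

Transformed code:
def bump(res, offset, i):
    offset = (offset == 9) + (res + res)
    log(i)
    for b in offset:
        i = offset
        if res >= 12:
            continue
    if 4 < offset:
        return 4
    offset = 28 + 19
    offset = offset - i
    offset = i[res]
    for res in i:
        res = res + 23
    i = res % (24 // i)
    return offset

14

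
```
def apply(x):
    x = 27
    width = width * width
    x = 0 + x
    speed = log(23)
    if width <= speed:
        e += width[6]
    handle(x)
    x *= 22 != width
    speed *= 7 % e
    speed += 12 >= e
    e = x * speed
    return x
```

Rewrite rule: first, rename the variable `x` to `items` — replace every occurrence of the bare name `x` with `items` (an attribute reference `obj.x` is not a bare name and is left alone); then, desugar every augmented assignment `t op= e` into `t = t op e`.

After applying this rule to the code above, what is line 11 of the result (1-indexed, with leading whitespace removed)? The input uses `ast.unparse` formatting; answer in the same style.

Transformed code:
def apply(items):
    items = 27
    width = width * width
    items = 0 + items
    speed = log(23)
    if width <= speed:
        e = e + width[6]
    handle(items)
    items = items * (22 != width)
    speed = speed * (7 % e)
    speed = speed + (12 >= e)
    e = items * speed
    return items

speed = speed + (12 >= e)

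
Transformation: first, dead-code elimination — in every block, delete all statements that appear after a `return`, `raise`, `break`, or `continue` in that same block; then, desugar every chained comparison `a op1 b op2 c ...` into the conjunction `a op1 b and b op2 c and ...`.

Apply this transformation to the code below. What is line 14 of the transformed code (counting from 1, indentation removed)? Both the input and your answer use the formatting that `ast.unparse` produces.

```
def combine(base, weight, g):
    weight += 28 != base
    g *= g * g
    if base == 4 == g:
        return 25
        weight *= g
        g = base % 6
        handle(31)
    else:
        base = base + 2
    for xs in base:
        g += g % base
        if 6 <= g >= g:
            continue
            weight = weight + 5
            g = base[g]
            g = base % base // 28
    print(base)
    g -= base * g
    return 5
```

return 5

Transformed code:
def combine(base, weight, g):
    weight += 28 != base
    g *= g * g
    if base == 4 and 4 == g:
        return 25
    else:
        base = base + 2
    for xs in base:
        g += g % base
        if 6 <= g and g >= g:
            continue
    print(base)
    g -= base * g
    return 5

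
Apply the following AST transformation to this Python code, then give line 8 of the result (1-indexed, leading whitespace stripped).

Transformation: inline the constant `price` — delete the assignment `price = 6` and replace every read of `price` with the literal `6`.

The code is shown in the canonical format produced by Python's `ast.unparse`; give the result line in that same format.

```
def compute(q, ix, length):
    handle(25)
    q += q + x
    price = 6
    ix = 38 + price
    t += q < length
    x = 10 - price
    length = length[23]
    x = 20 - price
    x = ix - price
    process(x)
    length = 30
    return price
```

x = 20 - 6

Transformed code:
def compute(q, ix, length):
    handle(25)
    q += q + x
    ix = 38 + 6
    t += q < length
    x = 10 - 6
    length = length[23]
    x = 20 - 6
    x = ix - 6
    process(x)
    length = 30
    return 6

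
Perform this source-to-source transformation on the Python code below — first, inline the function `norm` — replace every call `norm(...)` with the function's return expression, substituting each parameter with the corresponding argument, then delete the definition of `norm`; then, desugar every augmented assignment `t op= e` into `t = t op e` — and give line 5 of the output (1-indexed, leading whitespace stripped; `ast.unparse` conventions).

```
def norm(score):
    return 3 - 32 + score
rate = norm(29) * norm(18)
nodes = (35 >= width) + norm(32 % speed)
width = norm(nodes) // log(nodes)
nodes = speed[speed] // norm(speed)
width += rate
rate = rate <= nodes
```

width = width + rate

Transformed code:
rate = (3 - 32 + 29) * (3 - 32 + 18)
nodes = (35 >= width) + (3 - 32 + 32 % speed)
width = (3 - 32 + nodes) // log(nodes)
nodes = speed[speed] // (3 - 32 + speed)
width = width + rate
rate = rate <= nodes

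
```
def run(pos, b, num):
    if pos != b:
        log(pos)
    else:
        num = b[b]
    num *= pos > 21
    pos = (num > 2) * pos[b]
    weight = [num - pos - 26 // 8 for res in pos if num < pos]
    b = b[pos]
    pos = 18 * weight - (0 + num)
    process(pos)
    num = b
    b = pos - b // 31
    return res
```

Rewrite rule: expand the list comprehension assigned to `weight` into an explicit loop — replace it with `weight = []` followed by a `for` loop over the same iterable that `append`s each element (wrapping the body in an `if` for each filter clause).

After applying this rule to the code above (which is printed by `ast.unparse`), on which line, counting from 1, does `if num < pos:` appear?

10

Transformed code:
def run(pos, b, num):
    if pos != b:
        log(pos)
    else:
        num = b[b]
    num *= pos > 21
    pos = (num > 2) * pos[b]
    weight = []
    for res in pos:
        if num < pos:
            weight.append(num - pos - 26 // 8)
    b = b[pos]
    pos = 18 * weight - (0 + num)
    process(pos)
    num = b
    b = pos - b // 31
    return res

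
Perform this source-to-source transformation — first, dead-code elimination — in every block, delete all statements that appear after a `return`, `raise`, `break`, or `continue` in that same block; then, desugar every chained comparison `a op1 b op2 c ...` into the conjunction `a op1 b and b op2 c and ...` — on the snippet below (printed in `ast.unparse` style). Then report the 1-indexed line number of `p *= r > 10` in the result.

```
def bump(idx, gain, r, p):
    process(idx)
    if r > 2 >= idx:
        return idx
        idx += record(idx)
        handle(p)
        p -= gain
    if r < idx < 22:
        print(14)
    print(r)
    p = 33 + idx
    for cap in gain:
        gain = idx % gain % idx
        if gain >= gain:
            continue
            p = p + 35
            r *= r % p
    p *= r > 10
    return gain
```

Transformed code:
def bump(idx, gain, r, p):
    process(idx)
    if r > 2 and 2 >= idx:
        return idx
    if r < idx and idx < 22:
        print(14)
    print(r)
    p = 33 + idx
    for cap in gain:
        gain = idx % gain % idx
        if gain >= gain:
            continue
    p *= r > 10
    return gain

13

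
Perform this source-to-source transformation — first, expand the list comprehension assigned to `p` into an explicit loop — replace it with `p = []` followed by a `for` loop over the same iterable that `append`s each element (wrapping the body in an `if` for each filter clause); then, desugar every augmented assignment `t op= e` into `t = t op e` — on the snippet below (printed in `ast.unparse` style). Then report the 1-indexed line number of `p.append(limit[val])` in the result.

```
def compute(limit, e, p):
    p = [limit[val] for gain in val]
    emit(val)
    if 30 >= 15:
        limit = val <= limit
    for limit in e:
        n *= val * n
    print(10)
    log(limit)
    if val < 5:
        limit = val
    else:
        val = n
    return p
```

4

Transformed code:
def compute(limit, e, p):
    p = []
    for gain in val:
        p.append(limit[val])
    emit(val)
    if 30 >= 15:
        limit = val <= limit
    for limit in e:
        n = n * (val * n)
    print(10)
    log(limit)
    if val < 5:
        limit = val
    else:
        val = n
    return p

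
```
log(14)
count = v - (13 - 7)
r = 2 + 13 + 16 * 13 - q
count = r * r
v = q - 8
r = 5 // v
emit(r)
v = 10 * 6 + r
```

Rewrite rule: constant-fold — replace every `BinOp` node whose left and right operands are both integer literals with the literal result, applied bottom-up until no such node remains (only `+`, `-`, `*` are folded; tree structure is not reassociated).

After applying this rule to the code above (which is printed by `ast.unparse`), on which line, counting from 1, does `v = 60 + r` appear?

8

Transformed code:
log(14)
count = v - 6
r = 223 - q
count = r * r
v = q - 8
r = 5 // v
emit(r)
v = 60 + r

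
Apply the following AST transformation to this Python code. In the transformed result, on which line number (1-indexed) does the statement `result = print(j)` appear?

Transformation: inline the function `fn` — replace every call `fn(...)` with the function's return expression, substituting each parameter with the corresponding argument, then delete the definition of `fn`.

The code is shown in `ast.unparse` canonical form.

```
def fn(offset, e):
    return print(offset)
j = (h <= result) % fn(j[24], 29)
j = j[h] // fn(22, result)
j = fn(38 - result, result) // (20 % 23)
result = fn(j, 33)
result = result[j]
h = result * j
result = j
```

4

Transformed code:
j = (h <= result) % print(j[24])
j = j[h] // print(22)
j = print(38 - result) // (20 % 23)
result = print(j)
result = result[j]
h = result * j
result = j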